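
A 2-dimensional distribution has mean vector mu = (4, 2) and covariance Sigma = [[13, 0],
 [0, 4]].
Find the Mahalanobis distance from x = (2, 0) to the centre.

Step 1 — centre the observation: (x - mu) = (-2, -2).

Step 2 — invert Sigma. det(Sigma) = 13·4 - (0)² = 52.
  Sigma^{-1} = (1/det) · [[d, -b], [-b, a]] = [[0.0769, 0],
 [0, 0.25]].

Step 3 — form the quadratic (x - mu)^T · Sigma^{-1} · (x - mu):
  Sigma^{-1} · (x - mu) = (-0.1538, -0.5).
  (x - mu)^T · [Sigma^{-1} · (x - mu)] = (-2)·(-0.1538) + (-2)·(-0.5) = 1.3077.

Step 4 — take square root: d = √(1.3077) ≈ 1.1435.

d(x, mu) = √(1.3077) ≈ 1.1435


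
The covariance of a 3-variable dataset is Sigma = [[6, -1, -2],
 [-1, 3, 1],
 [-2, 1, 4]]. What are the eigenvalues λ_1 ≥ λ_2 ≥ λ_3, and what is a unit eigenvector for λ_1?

Step 1 — characteristic polynomial p(λ) = det(λI - Sigma) = λ³ - tr·λ² + c_1·λ - det, where tr = trace, c_1 = sum of the principal 2×2 minors, det = det(Sigma):
  tr = 6 + 3 + 4 = 13,
  c_1 = (6·3 - (-1)²) + (6·4 - (-2)²) + (3·4 - (1)²) = 17 + 20 + 11 = 48,
  det = 6·(3·4 - (1)²) - (-1)·((-1)·4 - (1)·(-2)) + (-2)·((-1)·(1) - 3·(-2)) = 6·(11) - (-1)·(-2) + (-2)·(5) = 54.
  So p(λ) = λ³ - 13λ² + 48λ - 54.
Step 2 — look for an integer root (rational root theorem: any rational root is an integer divisor of 54). Testing λ = 3:
  p(3) = 27 - 117 + 144 - 54 = 0  ✓
  Dividing out (λ - 3): p(λ) = (λ - 3)(λ² - 10λ + 18).
Step 3 — remaining eigenvalues from the quadratic λ² - 10λ + 18 = 0:
  Δ = 10² - 4·18 = 100 - 72 = 28,  λ = (10 ± √28)/2 = (10 ± 5.2915)/2 ≈ 7.6458 or 2.3542.
  Sorted: λ_1 = 7.6458,  λ_2 = 3,  λ_3 = 2.3542  (check: sum = 13 = tr ✓).

Step 4 — unit eigenvector for λ_1 ≈ 7.6458: v spans the null space of (Sigma - λ_1 I), whose rows are
  r_1 = (-1.6458, -1, -2),  r_2 = (-1, -4.6458, 1),  r_3 = (-2, 1, -3.6458).
  v is orthogonal to every row, so take v ∝ r_1 × r_2 = ((-1)·(1) - (-2)·(-4.6458), (-2)·(-1) - (-1.6458)·(1), (-1.6458)·(-4.6458) - (-1)·(-1)) ≈ (-10.2915, 3.6458, 6.6458).
  Rescale (multiply by -1 so the first nonzero entry is positive): u = (10.2915, -3.6458, -6.6458).
  ||u|| = √((10.2915)² + (-3.6458)² + (-6.6458)²) = √(163.3725) ≈ 12.7817,  v_1 = u/||u|| ≈ (0.8052, -0.2852, -0.5199) (||v_1|| = 1).

λ_1 = 7.6458,  λ_2 = 3,  λ_3 = 2.3542;  v_1 ≈ (0.8052, -0.2852, -0.5199)


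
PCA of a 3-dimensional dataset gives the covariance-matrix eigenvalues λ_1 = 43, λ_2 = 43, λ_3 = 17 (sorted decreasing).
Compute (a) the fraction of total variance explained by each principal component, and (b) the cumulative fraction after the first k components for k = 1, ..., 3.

Step 1 — total variance = trace(Sigma) = Σ λ_i = 43 + 43 + 17 = 103.

Step 2 — fraction explained by component i = λ_i / Σ λ:
  PC1: 43/103 = 0.4175
  PC2: 43/103 = 0.4175
  PC3: 17/103 = 0.165

Step 3 — cumulative fraction after k components = (λ_1 + ... + λ_k) / Σ λ:
  k = 1: 43/103 = 0.4175
  k = 2: (43 + 43)/103 = 86/103 = 0.835
  k = 3: (43 + 43 + 17)/103 = 103/103 = 1

Summary (fraction, with percent):

explained: PC1 0.4175 (41.75%), PC2 0.4175 (41.75%), PC3 0.165 (16.5%);  cumulative: 0.4175, 0.835, 1


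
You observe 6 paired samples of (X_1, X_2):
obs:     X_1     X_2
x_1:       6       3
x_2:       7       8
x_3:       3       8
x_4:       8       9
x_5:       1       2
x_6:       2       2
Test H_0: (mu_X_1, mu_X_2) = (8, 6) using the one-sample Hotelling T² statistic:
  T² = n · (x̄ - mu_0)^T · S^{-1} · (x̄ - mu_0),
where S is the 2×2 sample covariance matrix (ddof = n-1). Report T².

Step 1 — sample mean vector:
  mean(X_1) = (6 + 7 + 3 + 8 + 1 + 2) / 6 = 27/6 = 4.5
  mean(X_2) = (3 + 8 + 8 + 9 + 2 + 2) / 6 = 32/6 = 5.3333
  x̄ = (4.5, 5.3333),  deviation x̄ - mu_0 = (4.5, 5.3333) - (8, 6) = (-3.5, -0.6667).

Step 2 — sample covariance matrix, S[i,j] = (1/(n-1)) · Σ_k (x_{k,i} - mean_i) · (x_{k,j} - mean_j), divisor n-1 = 5:
  S[X_1,X_1] = ((1.5)·(1.5) + (2.5)·(2.5) + (-1.5)·(-1.5) + (3.5)·(3.5) + (-3.5)·(-3.5) + (-2.5)·(-2.5)) / 5 = 41.5/5 = 8.3
  S[X_1,X_2] = ((1.5)·(-2.3333) + (2.5)·(2.6667) + (-1.5)·(2.6667) + (3.5)·(3.6667) + (-3.5)·(-3.3333) + (-2.5)·(-3.3333)) / 5 = 32/5 = 6.4
  S[X_2,X_2] = ((-2.3333)·(-2.3333) + (2.6667)·(2.6667) + (2.6667)·(2.6667) + (3.6667)·(3.6667) + (-3.3333)·(-3.3333) + (-3.3333)·(-3.3333)) / 5 = 55.3333/5 = 11.0667
  S = [[8.3, 6.4],
 [6.4, 11.0667]].

Step 3 — invert S. det(S) = 8.3·11.0667 - (6.4)² = 50.8933.
  S^{-1} = (1/det) · [[d, -b], [-b, a]] = [[0.2174, -0.1258],
 [-0.1258, 0.1631]].

Step 4 — quadratic form (x̄ - mu_0)^T · S^{-1} · (x̄ - mu_0):
  S^{-1} · (x̄ - mu_0) = (-0.6772, 0.3314),
  (x̄ - mu_0)^T · [...] = (-3.5)·(-0.6772) + (-0.6667)·(0.3314) = 2.1494.

Step 5 — scale by n: T² = 6 · 2.1494 = 12.8963.

T² ≈ 12.8963


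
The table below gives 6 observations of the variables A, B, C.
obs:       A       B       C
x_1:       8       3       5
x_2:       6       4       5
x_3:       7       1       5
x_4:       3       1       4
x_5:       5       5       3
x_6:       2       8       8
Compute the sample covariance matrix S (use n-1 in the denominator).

Step 1 — column means:
  mean(A) = (8 + 6 + 7 + 3 + 5 + 2) / 6 = 31/6 = 5.1667
  mean(B) = (3 + 4 + 1 + 1 + 5 + 8) / 6 = 22/6 = 3.6667
  mean(C) = (5 + 5 + 5 + 4 + 3 + 8) / 6 = 30/6 = 5

Step 2 — sample covariance S[i,j] = (1/(n-1)) · Σ_k (x_{k,i} - mean_i) · (x_{k,j} - mean_j), with n-1 = 5.
  S[A,A] = ((2.8333)·(2.8333) + (0.8333)·(0.8333) + (1.8333)·(1.8333) + (-2.1667)·(-2.1667) + (-0.1667)·(-0.1667) + (-3.1667)·(-3.1667)) / 5 = 26.8333/5 = 5.3667
  S[A,B] = ((2.8333)·(-0.6667) + (0.8333)·(0.3333) + (1.8333)·(-2.6667) + (-2.1667)·(-2.6667) + (-0.1667)·(1.3333) + (-3.1667)·(4.3333)) / 5 = -14.6667/5 = -2.9333
  S[A,C] = ((2.8333)·(0) + (0.8333)·(0) + (1.8333)·(0) + (-2.1667)·(-1) + (-0.1667)·(-2) + (-3.1667)·(3)) / 5 = -7/5 = -1.4
  S[B,B] = ((-0.6667)·(-0.6667) + (0.3333)·(0.3333) + (-2.6667)·(-2.6667) + (-2.6667)·(-2.6667) + (1.3333)·(1.3333) + (4.3333)·(4.3333)) / 5 = 35.3333/5 = 7.0667
  S[B,C] = ((-0.6667)·(0) + (0.3333)·(0) + (-2.6667)·(0) + (-2.6667)·(-1) + (1.3333)·(-2) + (4.3333)·(3)) / 5 = 13/5 = 2.6
  S[C,C] = ((0)·(0) + (0)·(0) + (0)·(0) + (-1)·(-1) + (-2)·(-2) + (3)·(3)) / 5 = 14/5 = 2.8

S is symmetric (S[j,i] = S[i,j]). Assembling:

S = [[5.3667, -2.9333, -1.4],
 [-2.9333, 7.0667, 2.6],
 [-1.4, 2.6, 2.8]]


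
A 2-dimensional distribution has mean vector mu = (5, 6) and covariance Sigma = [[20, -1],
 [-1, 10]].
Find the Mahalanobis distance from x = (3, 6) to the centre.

Step 1 — centre the observation: (x - mu) = (-2, 0).

Step 2 — invert Sigma. det(Sigma) = 20·10 - (-1)² = 199.
  Sigma^{-1} = (1/det) · [[d, -b], [-b, a]] = [[0.0503, 0.005],
 [0.005, 0.1005]].

Step 3 — form the quadratic (x - mu)^T · Sigma^{-1} · (x - mu):
  Sigma^{-1} · (x - mu) = (-0.1005, -0.0101).
  (x - mu)^T · [Sigma^{-1} · (x - mu)] = (-2)·(-0.1005) + (0)·(-0.0101) = 0.201.

Step 4 — take square root: d = √(0.201) ≈ 0.4483.

d(x, mu) = √(0.201) ≈ 0.4483


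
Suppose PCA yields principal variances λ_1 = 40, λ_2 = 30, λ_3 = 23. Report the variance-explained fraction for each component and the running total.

Step 1 — total variance = trace(Sigma) = Σ λ_i = 40 + 30 + 23 = 93.

Step 2 — fraction explained by component i = λ_i / Σ λ:
  PC1: 40/93 = 0.4301
  PC2: 30/93 = 0.3226
  PC3: 23/93 = 0.2473

Step 3 — cumulative fraction after k components = (λ_1 + ... + λ_k) / Σ λ:
  k = 1: 40/93 = 0.4301
  k = 2: (40 + 30)/93 = 70/93 = 0.7527
  k = 3: (40 + 30 + 23)/93 = 93/93 = 1

Summary (fraction, with percent):

explained: PC1 0.4301 (43.01%), PC2 0.3226 (32.26%), PC3 0.2473 (24.73%);  cumulative: 0.4301, 0.7527, 1


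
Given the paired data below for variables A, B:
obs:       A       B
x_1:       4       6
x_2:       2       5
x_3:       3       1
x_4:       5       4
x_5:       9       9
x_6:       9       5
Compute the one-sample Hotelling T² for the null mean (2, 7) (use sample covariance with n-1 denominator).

Step 1 — sample mean vector:
  mean(A) = (4 + 2 + 3 + 5 + 9 + 9) / 6 = 32/6 = 5.3333
  mean(B) = (6 + 5 + 1 + 4 + 9 + 5) / 6 = 30/6 = 5
  x̄ = (5.3333, 5),  deviation x̄ - mu_0 = (5.3333, 5) - (2, 7) = (3.3333, -2).

Step 2 — sample covariance matrix, S[i,j] = (1/(n-1)) · Σ_k (x_{k,i} - mean_i) · (x_{k,j} - mean_j), divisor n-1 = 5:
  S[A,A] = ((-1.3333)·(-1.3333) + (-3.3333)·(-3.3333) + (-2.3333)·(-2.3333) + (-0.3333)·(-0.3333) + (3.6667)·(3.6667) + (3.6667)·(3.6667)) / 5 = 45.3333/5 = 9.0667
  S[A,B] = ((-1.3333)·(1) + (-3.3333)·(0) + (-2.3333)·(-4) + (-0.3333)·(-1) + (3.6667)·(4) + (3.6667)·(0)) / 5 = 23/5 = 4.6
  S[B,B] = ((1)·(1) + (0)·(0) + (-4)·(-4) + (-1)·(-1) + (4)·(4) + (0)·(0)) / 5 = 34/5 = 6.8
  S = [[9.0667, 4.6],
 [4.6, 6.8]].

Step 3 — invert S. det(S) = 9.0667·6.8 - (4.6)² = 40.4933.
  S^{-1} = (1/det) · [[d, -b], [-b, a]] = [[0.1679, -0.1136],
 [-0.1136, 0.2239]].

Step 4 — quadratic form (x̄ - mu_0)^T · S^{-1} · (x̄ - mu_0):
  S^{-1} · (x̄ - mu_0) = (0.787, -0.8265),
  (x̄ - mu_0)^T · [...] = (3.3333)·(0.787) + (-2)·(-0.8265) = 4.2761.

Step 5 — scale by n: T² = 6 · 4.2761 = 25.6569.

T² ≈ 25.6569


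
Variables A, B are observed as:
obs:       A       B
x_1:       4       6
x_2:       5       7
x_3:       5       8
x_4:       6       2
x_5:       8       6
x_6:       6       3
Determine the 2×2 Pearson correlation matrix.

Step 1 — column means:
  mean(A) = (4 + 5 + 5 + 6 + 8 + 6) / 6 = 34/6 = 5.6667
  mean(B) = (6 + 7 + 8 + 2 + 6 + 3) / 6 = 32/6 = 5.3333

Step 2 — sample variances and covariances s[i,j] = (1/(n-1)) · Σ_k (x_{k,i} - mean_i) · (x_{k,j} - mean_j), with n-1 = 5:
  s[A,A] = ((-1.6667)·(-1.6667) + (-0.6667)·(-0.6667) + (-0.6667)·(-0.6667) + (0.3333)·(0.3333) + (2.3333)·(2.3333) + (0.3333)·(0.3333)) / 5 = 9.3333/5 = 1.8667
  s[A,B] = ((-1.6667)·(0.6667) + (-0.6667)·(1.6667) + (-0.6667)·(2.6667) + (0.3333)·(-3.3333) + (2.3333)·(0.6667) + (0.3333)·(-2.3333)) / 5 = -4.3333/5 = -0.8667
  s[B,B] = ((0.6667)·(0.6667) + (1.6667)·(1.6667) + (2.6667)·(2.6667) + (-3.3333)·(-3.3333) + (0.6667)·(0.6667) + (-2.3333)·(-2.3333)) / 5 = 27.3333/5 = 5.4667
  Sample standard deviations s_i = √(s[i,i]):
  s(A) = √(1.8667) = 1.3663
  s(B) = √(5.4667) = 2.3381

Step 3 — r_{ij} = s_{ij} / (s_i · s_j):
  r[A,A] = 1 (diagonal).
  r[A,B] = -0.8667 / (1.3663 · 2.3381) = -0.8667 / 3.1944 = -0.2713
  r[B,B] = 1 (diagonal).

R is symmetric with unit diagonal. Assembling:

R = [[1, -0.2713],
 [-0.2713, 1]]


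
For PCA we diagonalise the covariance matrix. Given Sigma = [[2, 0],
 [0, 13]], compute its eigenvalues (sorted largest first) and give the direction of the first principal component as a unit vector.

Step 1 — characteristic polynomial of 2×2 Sigma:
  det(Sigma - λI) = λ² - trace · λ + det = 0.
  trace = 2 + 13 = 15, det = 2·13 - (0)² = 26.
Step 2 — discriminant:
  Δ = trace² - 4·det = 225 - 104 = 121.
Step 3 — eigenvalues:
  λ = (trace ± √Δ)/2 = (15 ± 11)/2,
  λ_1 = 13,  λ_2 = 2.

Step 4 — unit eigenvector for λ_1: Sigma is diagonal, so its eigenvectors are the coordinate axes. λ_1 = 13 is the diagonal entry on the second coordinate axis, hence
  v_1 = (0, 1) (||v_1|| = 1).

λ_1 = 13,  λ_2 = 2;  v_1 ≈ (0, 1)


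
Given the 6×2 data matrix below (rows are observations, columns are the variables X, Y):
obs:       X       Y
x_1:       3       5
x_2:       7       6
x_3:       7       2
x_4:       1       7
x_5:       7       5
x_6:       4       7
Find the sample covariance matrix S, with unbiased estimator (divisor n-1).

Step 1 — column means:
  mean(X) = (3 + 7 + 7 + 1 + 7 + 4) / 6 = 29/6 = 4.8333
  mean(Y) = (5 + 6 + 2 + 7 + 5 + 7) / 6 = 32/6 = 5.3333

Step 2 — sample covariance S[i,j] = (1/(n-1)) · Σ_k (x_{k,i} - mean_i) · (x_{k,j} - mean_j), with n-1 = 5.
  S[X,X] = ((-1.8333)·(-1.8333) + (2.1667)·(2.1667) + (2.1667)·(2.1667) + (-3.8333)·(-3.8333) + (2.1667)·(2.1667) + (-0.8333)·(-0.8333)) / 5 = 32.8333/5 = 6.5667
  S[X,Y] = ((-1.8333)·(-0.3333) + (2.1667)·(0.6667) + (2.1667)·(-3.3333) + (-3.8333)·(1.6667) + (2.1667)·(-0.3333) + (-0.8333)·(1.6667)) / 5 = -13.6667/5 = -2.7333
  S[Y,Y] = ((-0.3333)·(-0.3333) + (0.6667)·(0.6667) + (-3.3333)·(-3.3333) + (1.6667)·(1.6667) + (-0.3333)·(-0.3333) + (1.6667)·(1.6667)) / 5 = 17.3333/5 = 3.4667

S is symmetric (S[j,i] = S[i,j]). Assembling:

S = [[6.5667, -2.7333],
 [-2.7333, 3.4667]]


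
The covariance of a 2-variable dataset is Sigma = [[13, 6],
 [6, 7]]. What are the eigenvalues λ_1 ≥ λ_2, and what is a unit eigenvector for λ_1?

Step 1 — characteristic polynomial of 2×2 Sigma:
  det(Sigma - λI) = λ² - trace · λ + det = 0.
  trace = 13 + 7 = 20, det = 13·7 - (6)² = 55.
Step 2 — discriminant:
  Δ = trace² - 4·det = 400 - 220 = 180.
Step 3 — eigenvalues:
  λ = (trace ± √Δ)/2 = (20 ± 13.4164)/2,
  λ_1 = 16.7082,  λ_2 = 3.2918.

Step 4 — unit eigenvector for λ_1: solve (Sigma - λ_1 I)v = 0. First row:
  (13 - 16.7082)·v_x + (6)·v_y = 0, i.e. (-3.7082)·v_x + (6)·v_y = 0,
  so v ∝ (b, λ_1 - a) = (6, 3.7082) = u.
  ||u|| = √((6)² + (3.7082)²) = √(49.7508) ≈ 7.0534,
  v_1 = u/||u|| ≈ (0.8507, 0.5257) (||v_1|| = 1).

λ_1 = 16.7082,  λ_2 = 3.2918;  v_1 ≈ (0.8507, 0.5257)


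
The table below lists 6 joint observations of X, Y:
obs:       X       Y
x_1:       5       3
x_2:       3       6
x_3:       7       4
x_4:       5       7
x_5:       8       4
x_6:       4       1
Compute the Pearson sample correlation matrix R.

Step 1 — column means:
  mean(X) = (5 + 3 + 7 + 5 + 8 + 4) / 6 = 32/6 = 5.3333
  mean(Y) = (3 + 6 + 4 + 7 + 4 + 1) / 6 = 25/6 = 4.1667

Step 2 — sample variances and covariances s[i,j] = (1/(n-1)) · Σ_k (x_{k,i} - mean_i) · (x_{k,j} - mean_j), with n-1 = 5:
  s[X,X] = ((-0.3333)·(-0.3333) + (-2.3333)·(-2.3333) + (1.6667)·(1.6667) + (-0.3333)·(-0.3333) + (2.6667)·(2.6667) + (-1.3333)·(-1.3333)) / 5 = 17.3333/5 = 3.4667
  s[X,Y] = ((-0.3333)·(-1.1667) + (-2.3333)·(1.8333) + (1.6667)·(-0.1667) + (-0.3333)·(2.8333) + (2.6667)·(-0.1667) + (-1.3333)·(-3.1667)) / 5 = -1.3333/5 = -0.2667
  s[Y,Y] = ((-1.1667)·(-1.1667) + (1.8333)·(1.8333) + (-0.1667)·(-0.1667) + (2.8333)·(2.8333) + (-0.1667)·(-0.1667) + (-3.1667)·(-3.1667)) / 5 = 22.8333/5 = 4.5667
  Sample standard deviations s_i = √(s[i,i]):
  s(X) = √(3.4667) = 1.8619
  s(Y) = √(4.5667) = 2.137

Step 3 — r_{ij} = s_{ij} / (s_i · s_j):
  r[X,X] = 1 (diagonal).
  r[X,Y] = -0.2667 / (1.8619 · 2.137) = -0.2667 / 3.9788 = -0.067
  r[Y,Y] = 1 (diagonal).

R is symmetric with unit diagonal. Assembling:

R = [[1, -0.067],
 [-0.067, 1]]


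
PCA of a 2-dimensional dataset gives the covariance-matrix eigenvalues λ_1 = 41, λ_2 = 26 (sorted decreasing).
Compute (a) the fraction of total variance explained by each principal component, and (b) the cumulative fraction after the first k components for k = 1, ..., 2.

Step 1 — total variance = trace(Sigma) = Σ λ_i = 41 + 26 = 67.

Step 2 — fraction explained by component i = λ_i / Σ λ:
  PC1: 41/67 = 0.6119
  PC2: 26/67 = 0.3881

Step 3 — cumulative fraction after k components = (λ_1 + ... + λ_k) / Σ λ:
  k = 1: 41/67 = 0.6119
  k = 2: (41 + 26)/67 = 67/67 = 1

Summary (fraction, with percent):

explained: PC1 0.6119 (61.19%), PC2 0.3881 (38.81%);  cumulative: 0.6119, 1


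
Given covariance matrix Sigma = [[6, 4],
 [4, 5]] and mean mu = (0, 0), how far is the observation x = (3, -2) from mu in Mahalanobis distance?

Step 1 — centre the observation: (x - mu) = (3, -2).

Step 2 — invert Sigma. det(Sigma) = 6·5 - (4)² = 14.
  Sigma^{-1} = (1/det) · [[d, -b], [-b, a]] = [[0.3571, -0.2857],
 [-0.2857, 0.4286]].

Step 3 — form the quadratic (x - mu)^T · Sigma^{-1} · (x - mu):
  Sigma^{-1} · (x - mu) = (1.6429, -1.7143).
  (x - mu)^T · [Sigma^{-1} · (x - mu)] = (3)·(1.6429) + (-2)·(-1.7143) = 8.3571.

Step 4 — take square root: d = √(8.3571) ≈ 2.8909.

d(x, mu) = √(8.3571) ≈ 2.8909


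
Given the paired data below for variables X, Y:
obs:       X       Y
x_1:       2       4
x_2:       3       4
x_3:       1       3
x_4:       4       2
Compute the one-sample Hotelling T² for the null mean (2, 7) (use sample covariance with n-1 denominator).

Step 1 — sample mean vector:
  mean(X) = (2 + 3 + 1 + 4) / 4 = 10/4 = 2.5
  mean(Y) = (4 + 4 + 3 + 2) / 4 = 13/4 = 3.25
  x̄ = (2.5, 3.25),  deviation x̄ - mu_0 = (2.5, 3.25) - (2, 7) = (0.5, -3.75).

Step 2 — sample covariance matrix, S[i,j] = (1/(n-1)) · Σ_k (x_{k,i} - mean_i) · (x_{k,j} - mean_j), divisor n-1 = 3:
  S[X,X] = ((-0.5)·(-0.5) + (0.5)·(0.5) + (-1.5)·(-1.5) + (1.5)·(1.5)) / 3 = 5/3 = 1.6667
  S[X,Y] = ((-0.5)·(0.75) + (0.5)·(0.75) + (-1.5)·(-0.25) + (1.5)·(-1.25)) / 3 = -1.5/3 = -0.5
  S[Y,Y] = ((0.75)·(0.75) + (0.75)·(0.75) + (-0.25)·(-0.25) + (-1.25)·(-1.25)) / 3 = 2.75/3 = 0.9167
  S = [[1.6667, -0.5],
 [-0.5, 0.9167]].

Step 3 — invert S. det(S) = 1.6667·0.9167 - (-0.5)² = 1.2778.
  S^{-1} = (1/det) · [[d, -b], [-b, a]] = [[0.7174, 0.3913],
 [0.3913, 1.3043]].

Step 4 — quadratic form (x̄ - mu_0)^T · S^{-1} · (x̄ - mu_0):
  S^{-1} · (x̄ - mu_0) = (-1.1087, -4.6957),
  (x̄ - mu_0)^T · [...] = (0.5)·(-1.1087) + (-3.75)·(-4.6957) = 17.0543.

Step 5 — scale by n: T² = 4 · 17.0543 = 68.2174.

T² ≈ 68.2174


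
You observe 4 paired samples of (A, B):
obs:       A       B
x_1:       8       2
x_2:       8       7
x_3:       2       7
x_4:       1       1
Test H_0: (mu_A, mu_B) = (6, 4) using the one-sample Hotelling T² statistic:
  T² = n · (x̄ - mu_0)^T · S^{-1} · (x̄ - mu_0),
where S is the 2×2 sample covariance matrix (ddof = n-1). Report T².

Step 1 — sample mean vector:
  mean(A) = (8 + 8 + 2 + 1) / 4 = 19/4 = 4.75
  mean(B) = (2 + 7 + 7 + 1) / 4 = 17/4 = 4.25
  x̄ = (4.75, 4.25),  deviation x̄ - mu_0 = (4.75, 4.25) - (6, 4) = (-1.25, 0.25).

Step 2 — sample covariance matrix, S[i,j] = (1/(n-1)) · Σ_k (x_{k,i} - mean_i) · (x_{k,j} - mean_j), divisor n-1 = 3:
  S[A,A] = ((3.25)·(3.25) + (3.25)·(3.25) + (-2.75)·(-2.75) + (-3.75)·(-3.75)) / 3 = 42.75/3 = 14.25
  S[A,B] = ((3.25)·(-2.25) + (3.25)·(2.75) + (-2.75)·(2.75) + (-3.75)·(-3.25)) / 3 = 6.25/3 = 2.0833
  S[B,B] = ((-2.25)·(-2.25) + (2.75)·(2.75) + (2.75)·(2.75) + (-3.25)·(-3.25)) / 3 = 30.75/3 = 10.25
  S = [[14.25, 2.0833],
 [2.0833, 10.25]].

Step 3 — invert S. det(S) = 14.25·10.25 - (2.0833)² = 141.7222.
  S^{-1} = (1/det) · [[d, -b], [-b, a]] = [[0.0723, -0.0147],
 [-0.0147, 0.1005]].

Step 4 — quadratic form (x̄ - mu_0)^T · S^{-1} · (x̄ - mu_0):
  S^{-1} · (x̄ - mu_0) = (-0.0941, 0.0435),
  (x̄ - mu_0)^T · [...] = (-1.25)·(-0.0941) + (0.25)·(0.0435) = 0.1285.

Step 5 — scale by n: T² = 4 · 0.1285 = 0.5139.

T² ≈ 0.5139


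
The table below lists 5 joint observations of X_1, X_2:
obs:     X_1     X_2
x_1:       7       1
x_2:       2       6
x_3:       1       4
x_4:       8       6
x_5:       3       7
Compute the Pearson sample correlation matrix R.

Step 1 — column means:
  mean(X_1) = (7 + 2 + 1 + 8 + 3) / 5 = 21/5 = 4.2
  mean(X_2) = (1 + 6 + 4 + 6 + 7) / 5 = 24/5 = 4.8

Step 2 — sample variances and covariances s[i,j] = (1/(n-1)) · Σ_k (x_{k,i} - mean_i) · (x_{k,j} - mean_j), with n-1 = 4:
  s[X_1,X_1] = ((2.8)·(2.8) + (-2.2)·(-2.2) + (-3.2)·(-3.2) + (3.8)·(3.8) + (-1.2)·(-1.2)) / 4 = 38.8/4 = 9.7
  s[X_1,X_2] = ((2.8)·(-3.8) + (-2.2)·(1.2) + (-3.2)·(-0.8) + (3.8)·(1.2) + (-1.2)·(2.2)) / 4 = -8.8/4 = -2.2
  s[X_2,X_2] = ((-3.8)·(-3.8) + (1.2)·(1.2) + (-0.8)·(-0.8) + (1.2)·(1.2) + (2.2)·(2.2)) / 4 = 22.8/4 = 5.7
  Sample standard deviations s_i = √(s[i,i]):
  s(X_1) = √(9.7) = 3.1145
  s(X_2) = √(5.7) = 2.3875

Step 3 — r_{ij} = s_{ij} / (s_i · s_j):
  r[X_1,X_1] = 1 (diagonal).
  r[X_1,X_2] = -2.2 / (3.1145 · 2.3875) = -2.2 / 7.4357 = -0.2959
  r[X_2,X_2] = 1 (diagonal).

R is symmetric with unit diagonal. Assembling:

R = [[1, -0.2959],
 [-0.2959, 1]]


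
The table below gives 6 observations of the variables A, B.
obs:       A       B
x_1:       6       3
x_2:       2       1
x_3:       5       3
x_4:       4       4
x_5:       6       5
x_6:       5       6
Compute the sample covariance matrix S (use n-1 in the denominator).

Step 1 — column means:
  mean(A) = (6 + 2 + 5 + 4 + 6 + 5) / 6 = 28/6 = 4.6667
  mean(B) = (3 + 1 + 3 + 4 + 5 + 6) / 6 = 22/6 = 3.6667

Step 2 — sample covariance S[i,j] = (1/(n-1)) · Σ_k (x_{k,i} - mean_i) · (x_{k,j} - mean_j), with n-1 = 5.
  S[A,A] = ((1.3333)·(1.3333) + (-2.6667)·(-2.6667) + (0.3333)·(0.3333) + (-0.6667)·(-0.6667) + (1.3333)·(1.3333) + (0.3333)·(0.3333)) / 5 = 11.3333/5 = 2.2667
  S[A,B] = ((1.3333)·(-0.6667) + (-2.6667)·(-2.6667) + (0.3333)·(-0.6667) + (-0.6667)·(0.3333) + (1.3333)·(1.3333) + (0.3333)·(2.3333)) / 5 = 8.3333/5 = 1.6667
  S[B,B] = ((-0.6667)·(-0.6667) + (-2.6667)·(-2.6667) + (-0.6667)·(-0.6667) + (0.3333)·(0.3333) + (1.3333)·(1.3333) + (2.3333)·(2.3333)) / 5 = 15.3333/5 = 3.0667

S is symmetric (S[j,i] = S[i,j]). Assembling:

S = [[2.2667, 1.6667],
 [1.6667, 3.0667]]


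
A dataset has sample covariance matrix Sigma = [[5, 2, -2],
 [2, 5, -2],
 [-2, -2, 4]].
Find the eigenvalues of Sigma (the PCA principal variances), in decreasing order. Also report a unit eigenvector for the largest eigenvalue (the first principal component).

Step 1 — characteristic polynomial p(λ) = det(λI - Sigma) = λ³ - tr·λ² + c_1·λ - det, where tr = trace, c_1 = sum of the principal 2×2 minors, det = det(Sigma):
  tr = 5 + 5 + 4 = 14,
  c_1 = (5·5 - (2)²) + (5·4 - (-2)²) + (5·4 - (-2)²) = 21 + 16 + 16 = 53,
  det = 5·(5·4 - (-2)²) - (2)·((2)·4 - (-2)·(-2)) + (-2)·((2)·(-2) - 5·(-2)) = 5·(16) - (2)·(4) + (-2)·(6) = 60.
  So p(λ) = λ³ - 14λ² + 53λ - 60.
Step 2 — look for an integer root (rational root theorem: any rational root is an integer divisor of 60). Testing λ = 3:
  p(3) = 27 - 126 + 159 - 60 = 0  ✓
  Dividing out (λ - 3): p(λ) = (λ - 3)(λ² - 11λ + 20).
Step 3 — remaining eigenvalues from the quadratic λ² - 11λ + 20 = 0:
  Δ = 11² - 4·20 = 121 - 80 = 41,  λ = (11 ± √41)/2 = (11 ± 6.4031)/2 ≈ 8.7016 or 2.2984.
  Sorted: λ_1 = 8.7016,  λ_2 = 3,  λ_3 = 2.2984  (check: sum = 14 = tr ✓).

Step 4 — unit eigenvector for λ_1 ≈ 8.7016: v spans the null space of (Sigma - λ_1 I), whose rows are
  r_1 = (-3.7016, 2, -2),  r_2 = (2, -3.7016, -2),  r_3 = (-2, -2, -4.7016).
  v is orthogonal to every row, so take v ∝ r_1 × r_2 = ((2)·(-2) - (-2)·(-3.7016), (-2)·(2) - (-3.7016)·(-2), (-3.7016)·(-3.7016) - (2)·(2)) ≈ (-11.4031, -11.4031, 9.7016).
  Rescale (multiply by -1 so the first nonzero entry is positive): u = (11.4031, 11.4031, -9.7016).
  ||u|| = √((11.4031)² + (11.4031)² + (-9.7016)²) = √(354.1828) ≈ 18.8197,  v_1 = u/||u|| ≈ (0.6059, 0.6059, -0.5155) (||v_1|| = 1).

λ_1 = 8.7016,  λ_2 = 3,  λ_3 = 2.2984;  v_1 ≈ (0.6059, 0.6059, -0.5155)


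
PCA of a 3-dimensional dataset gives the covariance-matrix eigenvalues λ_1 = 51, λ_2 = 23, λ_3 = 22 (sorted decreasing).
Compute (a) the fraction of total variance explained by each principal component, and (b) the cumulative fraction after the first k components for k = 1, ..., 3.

Step 1 — total variance = trace(Sigma) = Σ λ_i = 51 + 23 + 22 = 96.

Step 2 — fraction explained by component i = λ_i / Σ λ:
  PC1: 51/96 = 0.5312
  PC2: 23/96 = 0.2396
  PC3: 22/96 = 0.2292

Step 3 — cumulative fraction after k components = (λ_1 + ... + λ_k) / Σ λ:
  k = 1: 51/96 = 0.5312
  k = 2: (51 + 23)/96 = 74/96 = 0.7708
  k = 3: (51 + 23 + 22)/96 = 96/96 = 1

Summary (fraction, with percent):

explained: PC1 0.5312 (53.12%), PC2 0.2396 (23.96%), PC3 0.2292 (22.92%);  cumulative: 0.5312, 0.7708, 1


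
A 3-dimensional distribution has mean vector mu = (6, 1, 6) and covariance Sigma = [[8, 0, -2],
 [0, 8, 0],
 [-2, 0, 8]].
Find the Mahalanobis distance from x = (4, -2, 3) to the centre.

Step 1 — centre the observation: (x - mu) = (-2, -3, -3).

Step 2 — invert Sigma (cofactor / det for 3×3, or solve directly):
  Sigma^{-1} = [[0.1333, 0, 0.0333],
 [0, 0.125, 0],
 [0.0333, 0, 0.1333]].

Step 3 — form the quadratic (x - mu)^T · Sigma^{-1} · (x - mu):
  Sigma^{-1} · (x - mu) = (-0.3667, -0.375, -0.4667).
  (x - mu)^T · [Sigma^{-1} · (x - mu)] = (-2)·(-0.3667) + (-3)·(-0.375) + (-3)·(-0.4667) = 3.2583.

Step 4 — take square root: d = √(3.2583) ≈ 1.8051.

d(x, mu) = √(3.2583) ≈ 1.8051


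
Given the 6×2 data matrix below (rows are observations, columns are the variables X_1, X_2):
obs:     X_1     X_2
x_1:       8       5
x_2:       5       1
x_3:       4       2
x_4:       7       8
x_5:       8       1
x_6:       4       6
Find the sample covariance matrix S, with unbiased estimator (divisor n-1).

Step 1 — column means:
  mean(X_1) = (8 + 5 + 4 + 7 + 8 + 4) / 6 = 36/6 = 6
  mean(X_2) = (5 + 1 + 2 + 8 + 1 + 6) / 6 = 23/6 = 3.8333

Step 2 — sample covariance S[i,j] = (1/(n-1)) · Σ_k (x_{k,i} - mean_i) · (x_{k,j} - mean_j), with n-1 = 5.
  S[X_1,X_1] = ((2)·(2) + (-1)·(-1) + (-2)·(-2) + (1)·(1) + (2)·(2) + (-2)·(-2)) / 5 = 18/5 = 3.6
  S[X_1,X_2] = ((2)·(1.1667) + (-1)·(-2.8333) + (-2)·(-1.8333) + (1)·(4.1667) + (2)·(-2.8333) + (-2)·(2.1667)) / 5 = 3/5 = 0.6
  S[X_2,X_2] = ((1.1667)·(1.1667) + (-2.8333)·(-2.8333) + (-1.8333)·(-1.8333) + (4.1667)·(4.1667) + (-2.8333)·(-2.8333) + (2.1667)·(2.1667)) / 5 = 42.8333/5 = 8.5667

S is symmetric (S[j,i] = S[i,j]). Assembling:

S = [[3.6, 0.6],
 [0.6, 8.5667]]


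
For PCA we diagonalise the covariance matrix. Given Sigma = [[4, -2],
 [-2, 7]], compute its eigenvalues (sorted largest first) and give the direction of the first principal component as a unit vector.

Step 1 — characteristic polynomial of 2×2 Sigma:
  det(Sigma - λI) = λ² - trace · λ + det = 0.
  trace = 4 + 7 = 11, det = 4·7 - (-2)² = 24.
Step 2 — discriminant:
  Δ = trace² - 4·det = 121 - 96 = 25.
Step 3 — eigenvalues:
  λ = (trace ± √Δ)/2 = (11 ± 5)/2,
  λ_1 = 8,  λ_2 = 3.

Step 4 — unit eigenvector for λ_1: solve (Sigma - λ_1 I)v = 0. First row:
  (4 - 8)·v_x + (-2)·v_y = 0, i.e. (-4)·v_x + (-2)·v_y = 0,
  so v ∝ (b, λ_1 - a) = (-2, 4); multiply by -1 so the first entry is positive: u = (2, -4).
  ||u|| = √((2)² + (-4)²) = √(20) ≈ 4.4721,
  v_1 = u/||u|| ≈ (0.4472, -0.8944) (||v_1|| = 1).

λ_1 = 8,  λ_2 = 3;  v_1 ≈ (0.4472, -0.8944)


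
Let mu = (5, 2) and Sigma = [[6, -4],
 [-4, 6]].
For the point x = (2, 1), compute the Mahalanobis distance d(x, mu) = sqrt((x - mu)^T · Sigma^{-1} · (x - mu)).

Step 1 — centre the observation: (x - mu) = (-3, -1).

Step 2 — invert Sigma. det(Sigma) = 6·6 - (-4)² = 20.
  Sigma^{-1} = (1/det) · [[d, -b], [-b, a]] = [[0.3, 0.2],
 [0.2, 0.3]].

Step 3 — form the quadratic (x - mu)^T · Sigma^{-1} · (x - mu):
  Sigma^{-1} · (x - mu) = (-1.1, -0.9).
  (x - mu)^T · [Sigma^{-1} · (x - mu)] = (-3)·(-1.1) + (-1)·(-0.9) = 4.2.

Step 4 — take square root: d = √(4.2) ≈ 2.0494.

d(x, mu) = √(4.2) ≈ 2.0494


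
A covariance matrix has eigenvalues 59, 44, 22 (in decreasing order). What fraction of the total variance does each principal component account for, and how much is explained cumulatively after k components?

Step 1 — total variance = trace(Sigma) = Σ λ_i = 59 + 44 + 22 = 125.

Step 2 — fraction explained by component i = λ_i / Σ λ:
  PC1: 59/125 = 0.472
  PC2: 44/125 = 0.352
  PC3: 22/125 = 0.176

Step 3 — cumulative fraction after k components = (λ_1 + ... + λ_k) / Σ λ:
  k = 1: 59/125 = 0.472
  k = 2: (59 + 44)/125 = 103/125 = 0.824
  k = 3: (59 + 44 + 22)/125 = 125/125 = 1

Summary (fraction, with percent):

explained: PC1 0.472 (47.2%), PC2 0.352 (35.2%), PC3 0.176 (17.6%);  cumulative: 0.472, 0.824, 1


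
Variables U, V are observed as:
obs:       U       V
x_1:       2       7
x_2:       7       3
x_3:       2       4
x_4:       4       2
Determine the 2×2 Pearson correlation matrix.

Step 1 — column means:
  mean(U) = (2 + 7 + 2 + 4) / 4 = 15/4 = 3.75
  mean(V) = (7 + 3 + 4 + 2) / 4 = 16/4 = 4

Step 2 — sample variances and covariances s[i,j] = (1/(n-1)) · Σ_k (x_{k,i} - mean_i) · (x_{k,j} - mean_j), with n-1 = 3:
  s[U,U] = ((-1.75)·(-1.75) + (3.25)·(3.25) + (-1.75)·(-1.75) + (0.25)·(0.25)) / 3 = 16.75/3 = 5.5833
  s[U,V] = ((-1.75)·(3) + (3.25)·(-1) + (-1.75)·(0) + (0.25)·(-2)) / 3 = -9/3 = -3
  s[V,V] = ((3)·(3) + (-1)·(-1) + (0)·(0) + (-2)·(-2)) / 3 = 14/3 = 4.6667
  Sample standard deviations s_i = √(s[i,i]):
  s(U) = √(5.5833) = 2.3629
  s(V) = √(4.6667) = 2.1602

Step 3 — r_{ij} = s_{ij} / (s_i · s_j):
  r[U,U] = 1 (diagonal).
  r[U,V] = -3 / (2.3629 · 2.1602) = -3 / 5.1045 = -0.5877
  r[V,V] = 1 (diagonal).

R is symmetric with unit diagonal. Assembling:

R = [[1, -0.5877],
 [-0.5877, 1]]


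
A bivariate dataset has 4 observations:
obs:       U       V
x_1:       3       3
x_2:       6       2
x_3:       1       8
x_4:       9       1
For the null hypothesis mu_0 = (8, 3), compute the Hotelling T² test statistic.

Step 1 — sample mean vector:
  mean(U) = (3 + 6 + 1 + 9) / 4 = 19/4 = 4.75
  mean(V) = (3 + 2 + 8 + 1) / 4 = 14/4 = 3.5
  x̄ = (4.75, 3.5),  deviation x̄ - mu_0 = (4.75, 3.5) - (8, 3) = (-3.25, 0.5).

Step 2 — sample covariance matrix, S[i,j] = (1/(n-1)) · Σ_k (x_{k,i} - mean_i) · (x_{k,j} - mean_j), divisor n-1 = 3:
  S[U,U] = ((-1.75)·(-1.75) + (1.25)·(1.25) + (-3.75)·(-3.75) + (4.25)·(4.25)) / 3 = 36.75/3 = 12.25
  S[U,V] = ((-1.75)·(-0.5) + (1.25)·(-1.5) + (-3.75)·(4.5) + (4.25)·(-2.5)) / 3 = -28.5/3 = -9.5
  S[V,V] = ((-0.5)·(-0.5) + (-1.5)·(-1.5) + (4.5)·(4.5) + (-2.5)·(-2.5)) / 3 = 29/3 = 9.6667
  S = [[12.25, -9.5],
 [-9.5, 9.6667]].

Step 3 — invert S. det(S) = 12.25·9.6667 - (-9.5)² = 28.1667.
  S^{-1} = (1/det) · [[d, -b], [-b, a]] = [[0.3432, 0.3373],
 [0.3373, 0.4349]].

Step 4 — quadratic form (x̄ - mu_0)^T · S^{-1} · (x̄ - mu_0):
  S^{-1} · (x̄ - mu_0) = (-0.9467, -0.8787),
  (x̄ - mu_0)^T · [...] = (-3.25)·(-0.9467) + (0.5)·(-0.8787) = 2.6376.

Step 5 — scale by n: T² = 4 · 2.6376 = 10.5503.

T² ≈ 10.5503


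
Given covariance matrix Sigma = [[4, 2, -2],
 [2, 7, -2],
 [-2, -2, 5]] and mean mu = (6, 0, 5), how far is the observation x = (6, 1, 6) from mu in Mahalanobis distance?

Step 1 — centre the observation: (x - mu) = (0, 1, 1).

Step 2 — invert Sigma (cofactor / det for 3×3, or solve directly):
  Sigma^{-1} = [[0.337, -0.0652, 0.1087],
 [-0.0652, 0.1739, 0.0435],
 [0.1087, 0.0435, 0.2609]].

Step 3 — form the quadratic (x - mu)^T · Sigma^{-1} · (x - mu):
  Sigma^{-1} · (x - mu) = (0.0435, 0.2174, 0.3043).
  (x - mu)^T · [Sigma^{-1} · (x - mu)] = (0)·(0.0435) + (1)·(0.2174) + (1)·(0.3043) = 0.5217.

Step 4 — take square root: d = √(0.5217) ≈ 0.7223.

d(x, mu) = √(0.5217) ≈ 0.7223


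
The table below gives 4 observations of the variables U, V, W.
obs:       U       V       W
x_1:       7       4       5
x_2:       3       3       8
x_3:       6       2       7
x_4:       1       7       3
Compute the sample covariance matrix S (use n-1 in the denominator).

Step 1 — column means:
  mean(U) = (7 + 3 + 6 + 1) / 4 = 17/4 = 4.25
  mean(V) = (4 + 3 + 2 + 7) / 4 = 16/4 = 4
  mean(W) = (5 + 8 + 7 + 3) / 4 = 23/4 = 5.75

Step 2 — sample covariance S[i,j] = (1/(n-1)) · Σ_k (x_{k,i} - mean_i) · (x_{k,j} - mean_j), with n-1 = 3.
  S[U,U] = ((2.75)·(2.75) + (-1.25)·(-1.25) + (1.75)·(1.75) + (-3.25)·(-3.25)) / 3 = 22.75/3 = 7.5833
  S[U,V] = ((2.75)·(0) + (-1.25)·(-1) + (1.75)·(-2) + (-3.25)·(3)) / 3 = -12/3 = -4
  S[U,W] = ((2.75)·(-0.75) + (-1.25)·(2.25) + (1.75)·(1.25) + (-3.25)·(-2.75)) / 3 = 6.25/3 = 2.0833
  S[V,V] = ((0)·(0) + (-1)·(-1) + (-2)·(-2) + (3)·(3)) / 3 = 14/3 = 4.6667
  S[V,W] = ((0)·(-0.75) + (-1)·(2.25) + (-2)·(1.25) + (3)·(-2.75)) / 3 = -13/3 = -4.3333
  S[W,W] = ((-0.75)·(-0.75) + (2.25)·(2.25) + (1.25)·(1.25) + (-2.75)·(-2.75)) / 3 = 14.75/3 = 4.9167

S is symmetric (S[j,i] = S[i,j]). Assembling:

S = [[7.5833, -4, 2.0833],
 [-4, 4.6667, -4.3333],
 [2.0833, -4.3333, 4.9167]]


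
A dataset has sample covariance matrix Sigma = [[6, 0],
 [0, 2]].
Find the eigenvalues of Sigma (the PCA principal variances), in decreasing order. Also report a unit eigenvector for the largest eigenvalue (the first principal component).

Step 1 — characteristic polynomial of 2×2 Sigma:
  det(Sigma - λI) = λ² - trace · λ + det = 0.
  trace = 6 + 2 = 8, det = 6·2 - (0)² = 12.
Step 2 — discriminant:
  Δ = trace² - 4·det = 64 - 48 = 16.
Step 3 — eigenvalues:
  λ = (trace ± √Δ)/2 = (8 ± 4)/2,
  λ_1 = 6,  λ_2 = 2.

Step 4 — unit eigenvector for λ_1: Sigma is diagonal, so its eigenvectors are the coordinate axes. λ_1 = 6 is the diagonal entry on the first coordinate axis, hence
  v_1 = (1, 0) (||v_1|| = 1).

λ_1 = 6,  λ_2 = 2;  v_1 ≈ (1, 0)


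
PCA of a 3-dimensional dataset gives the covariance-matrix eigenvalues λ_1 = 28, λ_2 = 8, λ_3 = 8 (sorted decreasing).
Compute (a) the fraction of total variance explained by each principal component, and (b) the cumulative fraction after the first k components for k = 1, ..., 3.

Step 1 — total variance = trace(Sigma) = Σ λ_i = 28 + 8 + 8 = 44.

Step 2 — fraction explained by component i = λ_i / Σ λ:
  PC1: 28/44 = 0.6364
  PC2: 8/44 = 0.1818
  PC3: 8/44 = 0.1818

Step 3 — cumulative fraction after k components = (λ_1 + ... + λ_k) / Σ λ:
  k = 1: 28/44 = 0.6364
  k = 2: (28 + 8)/44 = 36/44 = 0.8182
  k = 3: (28 + 8 + 8)/44 = 44/44 = 1

Summary (fraction, with percent):

explained: PC1 0.6364 (63.64%), PC2 0.1818 (18.18%), PC3 0.1818 (18.18%);  cumulative: 0.6364, 0.8182, 1


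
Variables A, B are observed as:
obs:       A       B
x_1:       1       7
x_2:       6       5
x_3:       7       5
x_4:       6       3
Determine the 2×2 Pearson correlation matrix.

Step 1 — column means:
  mean(A) = (1 + 6 + 7 + 6) / 4 = 20/4 = 5
  mean(B) = (7 + 5 + 5 + 3) / 4 = 20/4 = 5

Step 2 — sample variances and covariances s[i,j] = (1/(n-1)) · Σ_k (x_{k,i} - mean_i) · (x_{k,j} - mean_j), with n-1 = 3:
  s[A,A] = ((-4)·(-4) + (1)·(1) + (2)·(2) + (1)·(1)) / 3 = 22/3 = 7.3333
  s[A,B] = ((-4)·(2) + (1)·(0) + (2)·(0) + (1)·(-2)) / 3 = -10/3 = -3.3333
  s[B,B] = ((2)·(2) + (0)·(0) + (0)·(0) + (-2)·(-2)) / 3 = 8/3 = 2.6667
  Sample standard deviations s_i = √(s[i,i]):
  s(A) = √(7.3333) = 2.708
  s(B) = √(2.6667) = 1.633

Step 3 — r_{ij} = s_{ij} / (s_i · s_j):
  r[A,A] = 1 (diagonal).
  r[A,B] = -3.3333 / (2.708 · 1.633) = -3.3333 / 4.4222 = -0.7538
  r[B,B] = 1 (diagonal).

R is symmetric with unit diagonal. Assembling:

R = [[1, -0.7538],
 [-0.7538, 1]]


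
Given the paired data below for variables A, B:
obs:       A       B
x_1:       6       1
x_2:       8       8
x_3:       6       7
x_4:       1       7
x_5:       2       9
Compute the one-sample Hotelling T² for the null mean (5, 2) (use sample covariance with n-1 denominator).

Step 1 — sample mean vector:
  mean(A) = (6 + 8 + 6 + 1 + 2) / 5 = 23/5 = 4.6
  mean(B) = (1 + 8 + 7 + 7 + 9) / 5 = 32/5 = 6.4
  x̄ = (4.6, 6.4),  deviation x̄ - mu_0 = (4.6, 6.4) - (5, 2) = (-0.4, 4.4).

Step 2 — sample covariance matrix, S[i,j] = (1/(n-1)) · Σ_k (x_{k,i} - mean_i) · (x_{k,j} - mean_j), divisor n-1 = 4:
  S[A,A] = ((1.4)·(1.4) + (3.4)·(3.4) + (1.4)·(1.4) + (-3.6)·(-3.6) + (-2.6)·(-2.6)) / 4 = 35.2/4 = 8.8
  S[A,B] = ((1.4)·(-5.4) + (3.4)·(1.6) + (1.4)·(0.6) + (-3.6)·(0.6) + (-2.6)·(2.6)) / 4 = -10.2/4 = -2.55
  S[B,B] = ((-5.4)·(-5.4) + (1.6)·(1.6) + (0.6)·(0.6) + (0.6)·(0.6) + (2.6)·(2.6)) / 4 = 39.2/4 = 9.8
  S = [[8.8, -2.55],
 [-2.55, 9.8]].

Step 3 — invert S. det(S) = 8.8·9.8 - (-2.55)² = 79.7375.
  S^{-1} = (1/det) · [[d, -b], [-b, a]] = [[0.1229, 0.032],
 [0.032, 0.1104]].

Step 4 — quadratic form (x̄ - mu_0)^T · S^{-1} · (x̄ - mu_0):
  S^{-1} · (x̄ - mu_0) = (0.0916, 0.4728),
  (x̄ - mu_0)^T · [...] = (-0.4)·(0.0916) + (4.4)·(0.4728) = 2.0437.

Step 5 — scale by n: T² = 5 · 2.0437 = 10.2185.

T² ≈ 10.2185


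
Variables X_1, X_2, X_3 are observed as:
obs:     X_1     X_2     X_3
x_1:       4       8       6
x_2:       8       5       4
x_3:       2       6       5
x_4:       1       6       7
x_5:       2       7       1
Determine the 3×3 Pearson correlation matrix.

Step 1 — column means:
  mean(X_1) = (4 + 8 + 2 + 1 + 2) / 5 = 17/5 = 3.4
  mean(X_2) = (8 + 5 + 6 + 6 + 7) / 5 = 32/5 = 6.4
  mean(X_3) = (6 + 4 + 5 + 7 + 1) / 5 = 23/5 = 4.6

Step 2 — sample variances and covariances s[i,j] = (1/(n-1)) · Σ_k (x_{k,i} - mean_i) · (x_{k,j} - mean_j), with n-1 = 4:
  s[X_1,X_1] = ((0.6)·(0.6) + (4.6)·(4.6) + (-1.4)·(-1.4) + (-2.4)·(-2.4) + (-1.4)·(-1.4)) / 4 = 31.2/4 = 7.8
  s[X_1,X_2] = ((0.6)·(1.6) + (4.6)·(-1.4) + (-1.4)·(-0.4) + (-2.4)·(-0.4) + (-1.4)·(0.6)) / 4 = -4.8/4 = -1.2
  s[X_1,X_3] = ((0.6)·(1.4) + (4.6)·(-0.6) + (-1.4)·(0.4) + (-2.4)·(2.4) + (-1.4)·(-3.6)) / 4 = -3.2/4 = -0.8
  s[X_2,X_2] = ((1.6)·(1.6) + (-1.4)·(-1.4) + (-0.4)·(-0.4) + (-0.4)·(-0.4) + (0.6)·(0.6)) / 4 = 5.2/4 = 1.3
  s[X_2,X_3] = ((1.6)·(1.4) + (-1.4)·(-0.6) + (-0.4)·(0.4) + (-0.4)·(2.4) + (0.6)·(-3.6)) / 4 = -0.2/4 = -0.05
  s[X_3,X_3] = ((1.4)·(1.4) + (-0.6)·(-0.6) + (0.4)·(0.4) + (2.4)·(2.4) + (-3.6)·(-3.6)) / 4 = 21.2/4 = 5.3
  Sample standard deviations s_i = √(s[i,i]):
  s(X_1) = √(7.8) = 2.7928
  s(X_2) = √(1.3) = 1.1402
  s(X_3) = √(5.3) = 2.3022

Step 3 — r_{ij} = s_{ij} / (s_i · s_j):
  r[X_1,X_1] = 1 (diagonal).
  r[X_1,X_2] = -1.2 / (2.7928 · 1.1402) = -1.2 / 3.1843 = -0.3768
  r[X_1,X_3] = -0.8 / (2.7928 · 2.3022) = -0.8 / 6.4296 = -0.1244
  r[X_2,X_2] = 1 (diagonal).
  r[X_2,X_3] = -0.05 / (1.1402 · 2.3022) = -0.05 / 2.6249 = -0.019
  r[X_3,X_3] = 1 (diagonal).

R is symmetric with unit diagonal. Assembling:

R = [[1, -0.3768, -0.1244],
 [-0.3768, 1, -0.019],
 [-0.1244, -0.019, 1]]


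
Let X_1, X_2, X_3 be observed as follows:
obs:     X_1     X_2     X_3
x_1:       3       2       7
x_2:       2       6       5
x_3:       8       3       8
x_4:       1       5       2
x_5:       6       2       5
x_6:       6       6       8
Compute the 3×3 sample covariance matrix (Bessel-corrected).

Step 1 — column means:
  mean(X_1) = (3 + 2 + 8 + 1 + 6 + 6) / 6 = 26/6 = 4.3333
  mean(X_2) = (2 + 6 + 3 + 5 + 2 + 6) / 6 = 24/6 = 4
  mean(X_3) = (7 + 5 + 8 + 2 + 5 + 8) / 6 = 35/6 = 5.8333

Step 2 — sample covariance S[i,j] = (1/(n-1)) · Σ_k (x_{k,i} - mean_i) · (x_{k,j} - mean_j), with n-1 = 5.
  S[X_1,X_1] = ((-1.3333)·(-1.3333) + (-2.3333)·(-2.3333) + (3.6667)·(3.6667) + (-3.3333)·(-3.3333) + (1.6667)·(1.6667) + (1.6667)·(1.6667)) / 5 = 37.3333/5 = 7.4667
  S[X_1,X_2] = ((-1.3333)·(-2) + (-2.3333)·(2) + (3.6667)·(-1) + (-3.3333)·(1) + (1.6667)·(-2) + (1.6667)·(2)) / 5 = -9/5 = -1.8
  S[X_1,X_3] = ((-1.3333)·(1.1667) + (-2.3333)·(-0.8333) + (3.6667)·(2.1667) + (-3.3333)·(-3.8333) + (1.6667)·(-0.8333) + (1.6667)·(2.1667)) / 5 = 23.3333/5 = 4.6667
  S[X_2,X_2] = ((-2)·(-2) + (2)·(2) + (-1)·(-1) + (1)·(1) + (-2)·(-2) + (2)·(2)) / 5 = 18/5 = 3.6
  S[X_2,X_3] = ((-2)·(1.1667) + (2)·(-0.8333) + (-1)·(2.1667) + (1)·(-3.8333) + (-2)·(-0.8333) + (2)·(2.1667)) / 5 = -4/5 = -0.8
  S[X_3,X_3] = ((1.1667)·(1.1667) + (-0.8333)·(-0.8333) + (2.1667)·(2.1667) + (-3.8333)·(-3.8333) + (-0.8333)·(-0.8333) + (2.1667)·(2.1667)) / 5 = 26.8333/5 = 5.3667

S is symmetric (S[j,i] = S[i,j]). Assembling:

S = [[7.4667, -1.8, 4.6667],
 [-1.8, 3.6, -0.8],
 [4.6667, -0.8, 5.3667]]


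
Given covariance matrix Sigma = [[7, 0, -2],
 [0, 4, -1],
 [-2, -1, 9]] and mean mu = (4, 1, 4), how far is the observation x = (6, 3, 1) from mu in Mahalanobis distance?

Step 1 — centre the observation: (x - mu) = (2, 2, -3).

Step 2 — invert Sigma (cofactor / det for 3×3, or solve directly):
  Sigma^{-1} = [[0.1528, 0.0087, 0.0349],
 [0.0087, 0.2576, 0.0306],
 [0.0349, 0.0306, 0.1223]].

Step 3 — form the quadratic (x - mu)^T · Sigma^{-1} · (x - mu):
  Sigma^{-1} · (x - mu) = (0.2183, 0.441, -0.2358).
  (x - mu)^T · [Sigma^{-1} · (x - mu)] = (2)·(0.2183) + (2)·(0.441) + (-3)·(-0.2358) = 2.0262.

Step 4 — take square root: d = √(2.0262) ≈ 1.4234.

d(x, mu) = √(2.0262) ≈ 1.4234
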